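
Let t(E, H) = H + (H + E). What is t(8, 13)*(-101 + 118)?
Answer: 578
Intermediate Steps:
t(E, H) = E + 2*H (t(E, H) = H + (E + H) = E + 2*H)
t(8, 13)*(-101 + 118) = (8 + 2*13)*(-101 + 118) = (8 + 26)*17 = 34*17 = 578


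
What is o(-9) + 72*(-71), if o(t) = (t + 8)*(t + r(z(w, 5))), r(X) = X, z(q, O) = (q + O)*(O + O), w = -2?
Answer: -5133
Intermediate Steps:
z(q, O) = 2*O*(O + q) (z(q, O) = (O + q)*(2*O) = 2*O*(O + q))
o(t) = (8 + t)*(30 + t) (o(t) = (t + 8)*(t + 2*5*(5 - 2)) = (8 + t)*(t + 2*5*3) = (8 + t)*(t + 30) = (8 + t)*(30 + t))
o(-9) + 72*(-71) = (240 + (-9)**2 + 38*(-9)) + 72*(-71) = (240 + 81 - 342) - 5112 = -21 - 5112 = -5133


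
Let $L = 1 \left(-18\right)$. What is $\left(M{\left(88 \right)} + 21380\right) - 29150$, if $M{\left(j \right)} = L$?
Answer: $-7788$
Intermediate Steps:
$L = -18$
$M{\left(j \right)} = -18$
$\left(M{\left(88 \right)} + 21380\right) - 29150 = \left(-18 + 21380\right) - 29150 = 21362 - 29150 = -7788$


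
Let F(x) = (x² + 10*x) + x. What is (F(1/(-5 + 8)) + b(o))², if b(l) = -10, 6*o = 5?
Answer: 3136/81 ≈ 38.716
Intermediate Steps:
o = ⅚ (o = (⅙)*5 = ⅚ ≈ 0.83333)
F(x) = x² + 11*x
(F(1/(-5 + 8)) + b(o))² = ((11 + 1/(-5 + 8))/(-5 + 8) - 10)² = ((11 + 1/3)/3 - 10)² = ((11 + ⅓)/3 - 10)² = ((⅓)*(34/3) - 10)² = (34/9 - 10)² = (-56/9)² = 3136/81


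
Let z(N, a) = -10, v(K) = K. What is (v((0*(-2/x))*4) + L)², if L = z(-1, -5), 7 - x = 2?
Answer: 100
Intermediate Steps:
x = 5 (x = 7 - 1*2 = 7 - 2 = 5)
L = -10
(v((0*(-2/x))*4) + L)² = ((0*(-2/5))*4 - 10)² = ((0*(-2*⅕))*4 - 10)² = ((0*(-⅖))*4 - 10)² = (0*4 - 10)² = (0 - 10)² = (-10)² = 100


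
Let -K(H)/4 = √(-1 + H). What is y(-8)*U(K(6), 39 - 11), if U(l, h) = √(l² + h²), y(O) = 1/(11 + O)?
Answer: 4*√6 ≈ 9.7980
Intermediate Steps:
K(H) = -4*√(-1 + H)
U(l, h) = √(h² + l²)
y(-8)*U(K(6), 39 - 11) = √((39 - 11)² + (-4*√(-1 + 6))²)/(11 - 8) = √(28² + (-4*√5)²)/3 = √(784 + 80)/3 = √864/3 = (12*√6)/3 = 4*√6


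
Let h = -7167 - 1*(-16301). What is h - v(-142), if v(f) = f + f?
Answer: 9418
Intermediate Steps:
v(f) = 2*f
h = 9134 (h = -7167 + 16301 = 9134)
h - v(-142) = 9134 - 2*(-142) = 9134 - 1*(-284) = 9134 + 284 = 9418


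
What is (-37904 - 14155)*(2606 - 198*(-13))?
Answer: -269665620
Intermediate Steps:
(-37904 - 14155)*(2606 - 198*(-13)) = -52059*(2606 + 2574) = -52059*5180 = -269665620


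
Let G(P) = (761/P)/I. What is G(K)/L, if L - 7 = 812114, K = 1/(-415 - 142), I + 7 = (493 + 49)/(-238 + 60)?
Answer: 37725053/726036174 ≈ 0.051960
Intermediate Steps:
I = -894/89 (I = -7 + (493 + 49)/(-238 + 60) = -7 + 542/(-178) = -7 + 542*(-1/178) = -7 - 271/89 = -894/89 ≈ -10.045)
K = -1/557 (K = 1/(-557) = -1/557 ≈ -0.0017953)
G(P) = -67729/(894*P) (G(P) = (761/P)/(-894/89) = (761/P)*(-89/894) = -67729/(894*P))
L = 812121 (L = 7 + 812114 = 812121)
G(K)/L = -67729/(894*(-1/557))/812121 = -67729/894*(-557)*(1/812121) = (37725053/894)*(1/812121) = 37725053/726036174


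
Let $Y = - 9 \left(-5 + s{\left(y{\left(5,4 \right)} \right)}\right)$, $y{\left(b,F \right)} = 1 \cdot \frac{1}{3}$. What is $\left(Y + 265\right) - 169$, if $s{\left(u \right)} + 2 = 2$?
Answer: $141$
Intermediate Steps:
$y{\left(b,F \right)} = \frac{1}{3}$ ($y{\left(b,F \right)} = 1 \cdot \frac{1}{3} = \frac{1}{3}$)
$s{\left(u \right)} = 0$ ($s{\left(u \right)} = -2 + 2 = 0$)
$Y = 45$ ($Y = - 9 \left(-5 + 0\right) = \left(-9\right) \left(-5\right) = 45$)
$\left(Y + 265\right) - 169 = \left(45 + 265\right) - 169 = 310 - 169 = 141$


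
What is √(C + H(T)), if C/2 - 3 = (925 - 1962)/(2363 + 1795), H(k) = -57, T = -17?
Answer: I*√24732246/693 ≈ 7.1763*I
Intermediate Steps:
C = 11437/2079 (C = 6 + 2*((925 - 1962)/(2363 + 1795)) = 6 + 2*(-1037/4158) = 6 - 1037/2079 = 11437/2079 ≈ 5.5012)
√(C + H(T)) = √(11437/2079 - 57) = √(-107066/2079) = I*√24732246/693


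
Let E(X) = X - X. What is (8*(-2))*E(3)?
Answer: 0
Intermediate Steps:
E(X) = 0
(8*(-2))*E(3) = (8*(-2))*0 = -16*0 = 0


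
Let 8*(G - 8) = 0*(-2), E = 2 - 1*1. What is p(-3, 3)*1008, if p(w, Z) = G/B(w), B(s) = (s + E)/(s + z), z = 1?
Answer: 8064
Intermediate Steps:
E = 1 (E = 2 - 1 = 1)
B(s) = 1 (B(s) = (s + 1)/(s + 1) = (1 + s)/(1 + s) = 1)
G = 8 (G = 8 + (0*(-2))/8 = 8 + (1/8)*0 = 8 + 0 = 8)
p(w, Z) = 8 (p(w, Z) = 8/1 = 8*1 = 8)
p(-3, 3)*1008 = 8*1008 = 8064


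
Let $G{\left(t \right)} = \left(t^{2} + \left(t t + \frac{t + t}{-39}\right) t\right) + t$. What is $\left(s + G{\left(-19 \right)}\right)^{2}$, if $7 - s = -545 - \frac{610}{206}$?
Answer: $\frac{577146618063376}{16136289} \approx 3.5767 \cdot 10^{7}$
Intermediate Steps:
$G{\left(t \right)} = t + t^{2} + t \left(t^{2} - \frac{2 t}{39}\right)$ ($G{\left(t \right)} = \left(t^{2} + \left(t^{2} + 2 t \left(- \frac{1}{39}\right)\right) t\right) + t = \left(t^{2} + \left(t^{2} - \frac{2 t}{39}\right) t\right) + t = \left(t^{2} + t \left(t^{2} - \frac{2 t}{39}\right)\right) + t = t + t^{2} + t \left(t^{2} - \frac{2 t}{39}\right)$)
$s = \frac{57161}{103}$ ($s = 7 - \left(-545 - \frac{610}{206}\right) = 7 - \left(-545 - \frac{305}{103}\right) = 7 - - \frac{56440}{103} = 7 + \frac{56440}{103} = \frac{57161}{103} \approx 554.96$)
$\left(s + G{\left(-19 \right)}\right)^{2} = \left(\frac{57161}{103} - 19 \left(1 + \left(-19\right)^{2} + \frac{37}{39} \left(-19\right)\right)\right)^{2} = \left(\frac{57161}{103} - 19 \left(1 + 361 - \frac{703}{39}\right)\right)^{2} = \left(\frac{57161}{103} - \frac{254885}{39}\right)^{2} = \left(- \frac{24023876}{4017}\right)^{2} = \frac{577146618063376}{16136289}$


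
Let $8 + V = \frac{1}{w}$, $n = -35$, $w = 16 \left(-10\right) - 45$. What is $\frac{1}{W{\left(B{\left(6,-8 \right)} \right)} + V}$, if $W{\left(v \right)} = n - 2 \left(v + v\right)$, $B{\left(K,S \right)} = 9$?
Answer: $- \frac{205}{16196} \approx -0.012657$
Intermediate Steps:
$w = -205$ ($w = -160 - 45 = -205$)
$V = - \frac{1641}{205}$ ($V = -8 + \frac{1}{-205} = -8 - \frac{1}{205} = - \frac{1641}{205} \approx -8.0049$)
$W{\left(v \right)} = -35 - 4 v$ ($W{\left(v \right)} = -35 - 2 \left(v + v\right) = -35 - 2 \cdot 2 v = -35 - 4 v$)
$\frac{1}{W{\left(B{\left(6,-8 \right)} \right)} + V} = \frac{1}{\left(-35 - 36\right) - \frac{1641}{205}} = \frac{1}{-71 - \frac{1641}{205}} = \frac{1}{- \frac{16196}{205}} = - \frac{205}{16196}$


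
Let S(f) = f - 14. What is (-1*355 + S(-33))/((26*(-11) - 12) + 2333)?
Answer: -402/2035 ≈ -0.19754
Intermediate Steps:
S(f) = -14 + f
(-1*355 + S(-33))/((26*(-11) - 12) + 2333) = (-1*355 + (-14 - 33))/((26*(-11) - 12) + 2333) = (-355 - 47)/((-286 - 12) + 2333) = -402/(-298 + 2333) = -402/2035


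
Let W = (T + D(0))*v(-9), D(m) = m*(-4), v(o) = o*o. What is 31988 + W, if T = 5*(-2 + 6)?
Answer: 33608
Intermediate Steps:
v(o) = o**2
T = 20 (T = 5*4 = 20)
D(m) = -4*m
W = 1620 (W = (20 - 4*0)*(-9)**2 = (20 + 0)*81 = 20*81 = 1620)
31988 + W = 31988 + 1620 = 33608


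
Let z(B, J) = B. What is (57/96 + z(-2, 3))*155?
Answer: -6975/32 ≈ -217.97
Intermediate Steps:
(57/96 + z(-2, 3))*155 = (57/96 - 2)*155 = (57*(1/96) - 2)*155 = (19/32 - 2)*155 = -45/32*155 = -6975/32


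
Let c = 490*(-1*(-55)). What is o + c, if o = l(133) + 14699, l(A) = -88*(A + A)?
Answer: 18241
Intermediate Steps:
l(A) = -176*A
c = 26950 (c = 490*55 = 26950)
o = -8709 (o = -176*133 + 14699 = -23408 + 14699 = -8709)
o + c = -8709 + 26950 = 18241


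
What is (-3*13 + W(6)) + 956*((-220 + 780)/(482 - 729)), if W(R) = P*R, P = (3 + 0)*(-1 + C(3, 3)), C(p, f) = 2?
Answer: -540547/247 ≈ -2188.4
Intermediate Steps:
P = 3 (P = (3 + 0)*(-1 + 2) = 3*1 = 3)
W(R) = 3*R
(-3*13 + W(6)) + 956*((-220 + 780)/(482 - 729)) = (-3*13 + 3*6) + 956*((-220 + 780)/(482 - 729)) = (-39 + 18) + 956*(560/(-247)) = -21 + 956*(560*(-1/247)) = -21 + 956*(-560/247) = -21 - 535360/247 = -540547/247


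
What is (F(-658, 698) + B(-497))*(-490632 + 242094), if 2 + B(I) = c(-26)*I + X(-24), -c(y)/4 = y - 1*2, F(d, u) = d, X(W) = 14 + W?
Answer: 14001139692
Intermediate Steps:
c(y) = 8 - 4*y (c(y) = -4*(y - 1*2) = -4*(y - 2) = -4*(-2 + y) = 8 - 4*y)
B(I) = -12 + 112*I (B(I) = -2 + ((8 - 4*(-26))*I + (14 - 24)) = -2 + ((8 + 104)*I - 10) = -2 + (112*I - 10) = -2 + (-10 + 112*I) = -12 + 112*I)
(F(-658, 698) + B(-497))*(-490632 + 242094) = (-658 + (-12 + 112*(-497)))*(-490632 + 242094) = (-658 + (-12 - 55664))*(-248538) = (-658 - 55676)*(-248538) = -56334*(-248538) = 14001139692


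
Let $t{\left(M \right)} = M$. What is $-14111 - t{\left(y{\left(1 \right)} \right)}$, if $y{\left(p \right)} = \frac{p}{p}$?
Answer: $-14112$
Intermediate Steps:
$y{\left(p \right)} = 1$
$-14111 - t{\left(y{\left(1 \right)} \right)} = -14111 - 1 = -14112$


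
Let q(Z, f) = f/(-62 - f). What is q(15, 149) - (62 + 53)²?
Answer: -2790624/211 ≈ -13226.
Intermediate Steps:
q(15, 149) - (62 + 53)² = -1*149/(62 + 149) - (62 + 53)² = -1*149/211 - 1*115² = -1*149*1/211 - 1*13225 = -149/211 - 13225 = -2790624/211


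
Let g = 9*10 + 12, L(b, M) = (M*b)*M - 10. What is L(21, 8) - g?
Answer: 1232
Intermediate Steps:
L(b, M) = -10 + b*M² (L(b, M) = b*M² - 10 = -10 + b*M²)
g = 102 (g = 90 + 12 = 102)
L(21, 8) - g = (-10 + 21*8²) - 1*102 = (-10 + 21*64) - 102 = (-10 + 1344) - 102 = 1334 - 102 = 1232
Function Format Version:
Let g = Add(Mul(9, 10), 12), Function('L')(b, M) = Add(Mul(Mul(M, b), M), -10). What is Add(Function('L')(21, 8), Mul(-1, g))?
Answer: 1232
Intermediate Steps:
Function('L')(b, M) = Add(-10, Mul(b, Pow(M, 2))) (Function('L')(b, M) = Add(Mul(b, Pow(M, 2)), -10) = Add(-10, Mul(b, Pow(M, 2))))
g = 102 (g = Add(90, 12) = 102)
Add(Function('L')(21, 8), Mul(-1, g)) = Add(Add(-10, Mul(21, Pow(8, 2))), Mul(-1, 102)) = Add(Add(-10, Mul(21, 64)), -102) = Add(Add(-10, 1344), -102) = Add(1334, -102) = 1232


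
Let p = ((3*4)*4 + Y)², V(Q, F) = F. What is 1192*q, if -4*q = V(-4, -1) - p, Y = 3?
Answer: 775396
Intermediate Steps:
p = 2601 (p = ((3*4)*4 + 3)² = (12*4 + 3)² = (48 + 3)² = 51² = 2601)
q = 1301/2 (q = -(-1 - 1*2601)/4 = -(-1 - 2601)/4 = -¼*(-2602) = 1301/2 ≈ 650.50)
1192*q = 1192*(1301/2) = 775396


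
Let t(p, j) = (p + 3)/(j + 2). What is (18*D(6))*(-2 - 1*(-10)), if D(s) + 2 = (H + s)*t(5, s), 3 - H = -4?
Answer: 1584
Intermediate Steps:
t(p, j) = (3 + p)/(2 + j)
H = 7 (H = 3 - 1*(-4) = 3 + 4 = 7)
D(s) = -2 + 8*(7 + s)/(2 + s) (D(s) = -2 + (7 + s)*((3 + 5)/(2 + s)) = -2 + (7 + s)*(8/(2 + s)) = -2 + 8*(7 + s)/(2 + s))
(18*D(6))*(-2 - 1*(-10)) = (18*(2*(26 + 3*6)/(2 + 6)))*(-2 - 1*(-10)) = (18*(2*(26 + 18)/8))*(-2 + 10) = (18*(2*(1/8)*44))*8 = (18*11)*8 = 198*8 = 1584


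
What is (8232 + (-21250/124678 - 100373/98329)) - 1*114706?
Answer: -5484574259914/51510349 ≈ -1.0648e+5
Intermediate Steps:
(8232 + (-21250/124678 - 100373/98329)) - 1*114706 = (8232 + (-21250*1/124678 - 100373*1/98329)) - 114706 = (8232 + (-625/3667 - 14339/14047)) - 114706 = (8232 - 61360488/51510349) - 114706 = 423971832480/51510349 - 114706 = -5484574259914/51510349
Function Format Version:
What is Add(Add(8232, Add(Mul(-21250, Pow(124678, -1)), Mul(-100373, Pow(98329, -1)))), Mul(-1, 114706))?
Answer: Rational(-5484574259914, 51510349) ≈ -1.0648e+5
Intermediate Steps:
Add(Add(8232, Add(Mul(-21250, Pow(124678, -1)), Mul(-100373, Pow(98329, -1)))), Mul(-1, 114706)) = Add(Add(8232, Add(Mul(-21250, Rational(1, 124678)), Mul(-100373, Rational(1, 98329)))), -114706) = Add(Add(8232, Add(Rational(-625, 3667), Rational(-14339, 14047))), -114706) = Add(Add(8232, Rational(-61360488, 51510349)), -114706) = Add(Rational(423971832480, 51510349), -114706) = Rational(-5484574259914, 51510349)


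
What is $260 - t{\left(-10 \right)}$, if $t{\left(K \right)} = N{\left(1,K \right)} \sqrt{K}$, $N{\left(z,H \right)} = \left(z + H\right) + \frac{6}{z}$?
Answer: $260 + 3 i \sqrt{10} \approx 260.0 + 9.4868 i$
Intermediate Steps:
$N{\left(z,H \right)} = H + z + \frac{6}{z}$ ($N{\left(z,H \right)} = \left(H + z\right) + \frac{6}{z} = H + z + \frac{6}{z}$)
$t{\left(K \right)} = \sqrt{K} \left(7 + K\right)$ ($t{\left(K \right)} = \left(K + 1 + \frac{6}{1}\right) \sqrt{K} = \left(K + 1 + 6 \cdot 1\right) \sqrt{K} = \left(K + 1 + 6\right) \sqrt{K} = \left(7 + K\right) \sqrt{K} = \sqrt{K} \left(7 + K\right)$)
$260 - t{\left(-10 \right)} = 260 - \sqrt{-10} \left(7 - 10\right) = 260 - i \sqrt{10} \left(-3\right) = 260 - - 3 i \sqrt{10} = 260 + 3 i \sqrt{10}$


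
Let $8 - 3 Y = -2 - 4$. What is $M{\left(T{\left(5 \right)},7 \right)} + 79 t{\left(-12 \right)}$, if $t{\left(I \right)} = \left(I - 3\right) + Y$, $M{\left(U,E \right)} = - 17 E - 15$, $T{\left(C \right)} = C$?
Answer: $- \frac{2851}{3} \approx -950.33$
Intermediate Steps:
$Y = \frac{14}{3}$ ($Y = \frac{8}{3} - \frac{-2 - 4}{3} = \frac{8}{3} - -2 = \frac{8}{3} + 2 = \frac{14}{3} \approx 4.6667$)
$M{\left(U,E \right)} = -15 - 17 E$
$t{\left(I \right)} = \frac{5}{3} + I$ ($t{\left(I \right)} = \left(I - 3\right) + \frac{14}{3} = \left(-3 + I\right) + \frac{14}{3} = \frac{5}{3} + I$)
$M{\left(T{\left(5 \right)},7 \right)} + 79 t{\left(-12 \right)} = \left(-15 - 119\right) + 79 \left(\frac{5}{3} - 12\right) = \left(-15 - 119\right) + 79 \left(- \frac{31}{3}\right) = -134 - \frac{2449}{3} = - \frac{2851}{3}$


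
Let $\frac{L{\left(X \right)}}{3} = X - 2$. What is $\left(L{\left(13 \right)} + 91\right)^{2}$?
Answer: $15376$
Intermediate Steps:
$L{\left(X \right)} = -6 + 3 X$ ($L{\left(X \right)} = 3 \left(X - 2\right) = 3 \left(-2 + X\right) = -6 + 3 X$)
$\left(L{\left(13 \right)} + 91\right)^{2} = \left(\left(-6 + 3 \cdot 13\right) + 91\right)^{2} = \left(\left(-6 + 39\right) + 91\right)^{2} = \left(33 + 91\right)^{2} = 124^{2} = 15376$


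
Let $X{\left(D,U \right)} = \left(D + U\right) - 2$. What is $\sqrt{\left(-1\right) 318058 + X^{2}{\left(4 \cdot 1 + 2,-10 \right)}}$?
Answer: $i \sqrt{318022} \approx 563.93 i$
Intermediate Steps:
$X{\left(D,U \right)} = -2 + D + U$
$\sqrt{\left(-1\right) 318058 + X^{2}{\left(4 \cdot 1 + 2,-10 \right)}} = \sqrt{\left(-1\right) 318058 + \left(-2 + \left(4 \cdot 1 + 2\right) - 10\right)^{2}} = \sqrt{-318058 + \left(-2 + \left(4 + 2\right) - 10\right)^{2}} = \sqrt{-318058 + \left(-2 + 6 - 10\right)^{2}} = \sqrt{-318058 + \left(-6\right)^{2}} = \sqrt{-318058 + 36} = \sqrt{-318022} = i \sqrt{318022}$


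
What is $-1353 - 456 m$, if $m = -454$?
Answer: $205671$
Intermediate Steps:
$-1353 - 456 m = -1353 - -207024 = -1353 + 207024 = 205671$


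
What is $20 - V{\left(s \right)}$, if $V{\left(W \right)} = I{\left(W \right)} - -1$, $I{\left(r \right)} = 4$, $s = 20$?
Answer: $15$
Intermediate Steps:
$V{\left(W \right)} = 5$ ($V{\left(W \right)} = 4 - -1 = 4 + 1 = 5$)
$20 - V{\left(s \right)} = 20 - 5 = 15$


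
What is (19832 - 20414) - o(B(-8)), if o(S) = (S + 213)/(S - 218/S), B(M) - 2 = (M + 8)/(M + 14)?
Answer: -62059/107 ≈ -579.99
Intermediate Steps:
B(M) = 2 + (8 + M)/(14 + M) (B(M) = 2 + (M + 8)/(M + 14) = 2 + (8 + M)/(14 + M))
o(S) = (213 + S)/(S - 218/S)
(19832 - 20414) - o(B(-8)) = (19832 - 20414) - 3*(12 - 8)/(14 - 8)*(213 + 3*(12 - 8)/(14 - 8))/(-218 + (3*(12 - 8)/(14 - 8))²) = -582 - 3*4/6*(213 + 3*4/6)/(-218 + (3*4/6)²) = -582 - 3*(⅙)*4*(213 + 3*(⅙)*4)/(-218 + (3*(⅙)*4)²) = -582 - 2*(213 + 2)/(-218 + 2²) = -582 - 2*215/(-218 + 4) = -582 - 2*215/(-214) = -582 - 2*(-1)*215/214 = -582 - 1*(-215/107) = -582 + 215/107 = -62059/107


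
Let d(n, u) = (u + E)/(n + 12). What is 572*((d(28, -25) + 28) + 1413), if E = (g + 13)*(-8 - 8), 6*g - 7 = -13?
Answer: 8211489/10 ≈ 8.2115e+5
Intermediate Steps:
g = -1 (g = 7/6 + (⅙)*(-13) = 7/6 - 13/6 = -1)
E = -192 (E = (-1 + 13)*(-8 - 8) = 12*(-16) = -192)
d(n, u) = (-192 + u)/(12 + n) (d(n, u) = (u - 192)/(n + 12) = (-192 + u)/(12 + n))
572*((d(28, -25) + 28) + 1413) = 572*(((-192 - 25)/(12 + 28) + 28) + 1413) = 572*((-217/40 + 28) + 1413) = 572*(903/40 + 1413) = 572*(57423/40) = 8211489/10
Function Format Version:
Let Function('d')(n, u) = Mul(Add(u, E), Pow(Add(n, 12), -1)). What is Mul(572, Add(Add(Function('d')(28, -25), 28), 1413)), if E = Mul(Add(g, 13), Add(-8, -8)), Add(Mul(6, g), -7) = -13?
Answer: Rational(8211489, 10) ≈ 8.2115e+5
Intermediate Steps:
g = -1 (g = Add(Rational(7, 6), Mul(Rational(1, 6), -13)) = Add(Rational(7, 6), Rational(-13, 6)) = -1)
E = -192 (E = Mul(Add(-1, 13), Add(-8, -8)) = Mul(12, -16) = -192)
Function('d')(n, u) = Mul(Pow(Add(12, n), -1), Add(-192, u)) (Function('d')(n, u) = Mul(Add(u, -192), Pow(Add(n, 12), -1)) = Mul(Add(-192, u), Pow(Add(12, n), -1)) = Mul(Pow(Add(12, n), -1), Add(-192, u)))
Mul(572, Add(Add(Function('d')(28, -25), 28), 1413)) = Mul(572, Add(Add(Mul(Pow(Add(12, 28), -1), Add(-192, -25)), 28), 1413)) = Mul(572, Add(Add(Mul(Pow(40, -1), -217), 28), 1413)) = Mul(572, Add(Add(Mul(Rational(1, 40), -217), 28), 1413)) = Mul(572, Add(Add(Rational(-217, 40), 28), 1413)) = Mul(572, Add(Rational(903, 40), 1413)) = Mul(572, Rational(57423, 40)) = Rational(8211489, 10)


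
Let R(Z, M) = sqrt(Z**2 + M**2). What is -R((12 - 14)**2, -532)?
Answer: -4*sqrt(17690) ≈ -532.01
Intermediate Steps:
R(Z, M) = sqrt(M**2 + Z**2)
-R((12 - 14)**2, -532) = -sqrt((-532)**2 + ((12 - 14)**2)**2) = -sqrt(283024 + ((-2)**2)**2) = -sqrt(283024 + 4**2) = -sqrt(283024 + 16) = -sqrt(283040) = -4*sqrt(17690)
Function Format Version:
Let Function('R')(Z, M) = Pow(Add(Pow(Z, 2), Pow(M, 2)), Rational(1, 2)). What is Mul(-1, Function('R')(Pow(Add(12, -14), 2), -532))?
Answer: Mul(-4, Pow(17690, Rational(1, 2))) ≈ -532.01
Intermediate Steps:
Function('R')(Z, M) = Pow(Add(Pow(M, 2), Pow(Z, 2)), Rational(1, 2))
Mul(-1, Function('R')(Pow(Add(12, -14), 2), -532)) = Mul(-1, Pow(Add(Pow(-532, 2), Pow(Pow(Add(12, -14), 2), 2)), Rational(1, 2))) = Mul(-1, Pow(Add(283024, Pow(Pow(-2, 2), 2)), Rational(1, 2))) = Mul(-1, Pow(Add(283024, Pow(4, 2)), Rational(1, 2))) = Mul(-1, Pow(Add(283024, 16), Rational(1, 2))) = Mul(-1, Pow(283040, Rational(1, 2))) = Mul(-1, Mul(4, Pow(17690, Rational(1, 2)))) = Mul(-4, Pow(17690, Rational(1, 2)))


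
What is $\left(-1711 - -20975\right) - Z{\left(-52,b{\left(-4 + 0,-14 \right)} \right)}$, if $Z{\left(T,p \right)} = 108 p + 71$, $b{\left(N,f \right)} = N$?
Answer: $19625$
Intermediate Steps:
$Z{\left(T,p \right)} = 71 + 108 p$
$\left(-1711 - -20975\right) - Z{\left(-52,b{\left(-4 + 0,-14 \right)} \right)} = \left(-1711 - -20975\right) - \left(71 + 108 \left(-4 + 0\right)\right) = \left(-1711 + 20975\right) - \left(71 + 108 \left(-4\right)\right) = 19264 - \left(71 - 432\right) = 19264 - -361 = 19264 + 361 = 19625$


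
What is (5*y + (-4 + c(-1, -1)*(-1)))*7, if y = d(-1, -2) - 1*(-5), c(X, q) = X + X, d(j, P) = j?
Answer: 126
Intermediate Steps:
c(X, q) = 2*X
y = 4 (y = -1 - 1*(-5) = -1 + 5 = 4)
(5*y + (-4 + c(-1, -1)*(-1)))*7 = (5*4 + (-4 + (2*(-1))*(-1)))*7 = (20 + (-4 - 2*(-1)))*7 = (20 + (-4 + 2))*7 = (20 - 2)*7 = 18*7 = 126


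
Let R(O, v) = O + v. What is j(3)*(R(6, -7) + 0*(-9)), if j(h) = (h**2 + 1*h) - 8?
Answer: -4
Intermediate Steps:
j(h) = -8 + h + h**2 (j(h) = (h**2 + h) - 8 = (h + h**2) - 8 = -8 + h + h**2)
j(3)*(R(6, -7) + 0*(-9)) = (-8 + 3 + 3**2)*((6 - 7) + 0*(-9)) = (-8 + 3 + 9)*(-1 + 0) = 4*(-1) = -4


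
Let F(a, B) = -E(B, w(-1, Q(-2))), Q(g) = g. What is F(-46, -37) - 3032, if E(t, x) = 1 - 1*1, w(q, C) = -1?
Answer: -3032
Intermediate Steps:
E(t, x) = 0 (E(t, x) = 1 - 1 = 0)
F(a, B) = 0 (F(a, B) = -1*0 = 0)
F(-46, -37) - 3032 = 0 - 3032 = -3032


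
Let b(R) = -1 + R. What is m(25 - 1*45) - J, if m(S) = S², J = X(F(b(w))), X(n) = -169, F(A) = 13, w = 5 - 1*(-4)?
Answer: 569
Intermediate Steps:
w = 9 (w = 5 + 4 = 9)
J = -169
m(25 - 1*45) - J = (25 - 1*45)² - 1*(-169) = (25 - 45)² + 169 = (-20)² + 169 = 400 + 169 = 569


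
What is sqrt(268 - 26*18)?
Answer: 10*I*sqrt(2) ≈ 14.142*I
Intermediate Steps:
sqrt(268 - 26*18) = sqrt(268 - 468) = sqrt(-200) = 10*I*sqrt(2)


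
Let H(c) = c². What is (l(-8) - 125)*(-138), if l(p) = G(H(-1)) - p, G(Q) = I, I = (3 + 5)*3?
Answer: 12834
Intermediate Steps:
I = 24 (I = 8*3 = 24)
G(Q) = 24
l(p) = 24 - p
(l(-8) - 125)*(-138) = ((24 - 1*(-8)) - 125)*(-138) = ((24 + 8) - 125)*(-138) = (32 - 125)*(-138) = -93*(-138) = 12834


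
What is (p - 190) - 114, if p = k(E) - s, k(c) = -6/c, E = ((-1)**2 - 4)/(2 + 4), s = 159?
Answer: -451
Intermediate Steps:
E = -1/2 (E = (1 - 4)/6 = -3*1/6 = -1/2 ≈ -0.50000)
p = -147 (p = -6/(-1/2) - 1*159 = -6*(-2) - 159 = 12 - 159 = -147)
(p - 190) - 114 = (-147 - 190) - 114 = -337 - 114 = -451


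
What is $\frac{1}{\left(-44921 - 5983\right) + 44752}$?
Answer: $- \frac{1}{6152} \approx -0.00016255$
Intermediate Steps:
$\frac{1}{\left(-44921 - 5983\right) + 44752} = \frac{1}{-50904 + 44752} = \frac{1}{-6152} = - \frac{1}{6152}$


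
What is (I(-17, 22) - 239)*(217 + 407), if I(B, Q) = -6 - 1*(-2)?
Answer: -151632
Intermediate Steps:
I(B, Q) = -4 (I(B, Q) = -6 + 2 = -4)
(I(-17, 22) - 239)*(217 + 407) = (-4 - 239)*(217 + 407) = -243*624 = -151632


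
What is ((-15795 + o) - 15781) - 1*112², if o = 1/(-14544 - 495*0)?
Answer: -641681281/14544 ≈ -44120.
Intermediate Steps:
o = -1/14544 (o = 1/(-14544 + 0) = 1/(-14544) = -1/14544 ≈ -6.8757e-5)
((-15795 + o) - 15781) - 1*112² = ((-15795 - 1/14544) - 15781) - 1*112² = (-229722481/14544 - 15781) - 1*12544 = -459241345/14544 - 12544 = -641681281/14544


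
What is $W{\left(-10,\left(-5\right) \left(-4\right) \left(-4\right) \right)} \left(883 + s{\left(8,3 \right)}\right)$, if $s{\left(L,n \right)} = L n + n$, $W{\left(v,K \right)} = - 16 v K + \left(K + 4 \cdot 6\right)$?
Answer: $-11698960$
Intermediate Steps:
$W{\left(v,K \right)} = 24 + K - 16 K v$ ($W{\left(v,K \right)} = - 16 K v + \left(K + 24\right) = - 16 K v + \left(24 + K\right) = 24 + K - 16 K v$)
$s{\left(L,n \right)} = n + L n$
$W{\left(-10,\left(-5\right) \left(-4\right) \left(-4\right) \right)} \left(883 + s{\left(8,3 \right)}\right) = \left(24 + \left(-5\right) \left(-4\right) \left(-4\right) - 16 \left(-5\right) \left(-4\right) \left(-4\right) \left(-10\right)\right) \left(883 + 3 \left(1 + 8\right)\right) = \left(24 + 20 \left(-4\right) - 16 \cdot 20 \left(-4\right) \left(-10\right)\right) \left(883 + 3 \cdot 9\right) = \left(24 - 80 - \left(-1280\right) \left(-10\right)\right) \left(883 + 27\right) = \left(24 - 80 - 12800\right) 910 = \left(-12856\right) 910 = -11698960$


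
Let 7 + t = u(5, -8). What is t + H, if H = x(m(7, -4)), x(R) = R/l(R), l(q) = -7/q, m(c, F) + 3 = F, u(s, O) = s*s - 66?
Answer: -55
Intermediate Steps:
u(s, O) = -66 + s² (u(s, O) = s² - 66 = -66 + s²)
t = -48 (t = -7 + (-66 + 5²) = -7 + (-66 + 25) = -7 - 41 = -48)
m(c, F) = -3 + F
x(R) = -R²/7 (x(R) = R/((-7/R)) = R*(-R/7) = -R²/7)
H = -7 (H = -(-3 - 4)²/7 = -⅐*(-7)² = -⅐*49 = -7)
t + H = -48 - 7 = -55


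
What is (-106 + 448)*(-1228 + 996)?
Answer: -79344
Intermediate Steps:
(-106 + 448)*(-1228 + 996) = 342*(-232) = -79344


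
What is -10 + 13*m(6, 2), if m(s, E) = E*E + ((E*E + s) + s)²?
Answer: 3370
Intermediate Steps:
m(s, E) = E² + (E² + 2*s)² (m(s, E) = E² + ((E² + s) + s)² = E² + ((s + E²) + s)² = E² + (E² + 2*s)²)
-10 + 13*m(6, 2) = -10 + 13*(2² + (2² + 2*6)²) = -10 + 13*(4 + (4 + 12)²) = -10 + 13*(4 + 16²) = -10 + 13*(4 + 256) = -10 + 13*260 = -10 + 3380 = 3370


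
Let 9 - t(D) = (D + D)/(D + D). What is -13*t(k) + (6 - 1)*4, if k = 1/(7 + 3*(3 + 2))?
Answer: -84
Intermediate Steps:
k = 1/22 (k = 1/(7 + 3*5) = 1/(7 + 15) = 1/22 ≈ 0.045455)
t(D) = 8 (t(D) = 9 - (D + D)/(D + D) = 9 - 2*D/(2*D) = 9 - 2*D*1/(2*D) = 9 - 1*1 = 9 - 1 = 8)
-13*t(k) + (6 - 1)*4 = -13*8 + (6 - 1)*4 = -104 + 5*4 = -104 + 20 = -84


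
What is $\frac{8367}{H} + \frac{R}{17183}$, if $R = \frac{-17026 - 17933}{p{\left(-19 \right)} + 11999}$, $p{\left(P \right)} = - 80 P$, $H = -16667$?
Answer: $- \frac{1944211468212}{3871693715659} \approx -0.50216$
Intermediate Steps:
$R = - \frac{34959}{13519}$ ($R = \frac{-17026 - 17933}{\left(-80\right) \left(-19\right) + 11999} = - \frac{34959}{1520 + 11999} = - \frac{34959}{13519} \approx -2.5859$)
$\frac{8367}{H} + \frac{R}{17183} = \frac{8367}{-16667} - \frac{34959}{13519 \cdot 17183} = 8367 \left(- \frac{1}{16667}\right) - \frac{34959}{232296977} = - \frac{8367}{16667} - \frac{34959}{232296977} = - \frac{1944211468212}{3871693715659}$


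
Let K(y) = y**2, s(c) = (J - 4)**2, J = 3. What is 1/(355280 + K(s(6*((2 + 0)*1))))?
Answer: 1/355281 ≈ 2.8147e-6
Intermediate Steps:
s(c) = 1 (s(c) = (3 - 4)**2 = (-1)**2 = 1)
1/(355280 + K(s(6*((2 + 0)*1)))) = 1/(355280 + 1**2) = 1/(355280 + 1) = 1/355281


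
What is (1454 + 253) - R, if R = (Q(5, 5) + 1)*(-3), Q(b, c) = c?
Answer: 1725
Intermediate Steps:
R = -18 (R = (5 + 1)*(-3) = 6*(-3) = -18)
(1454 + 253) - R = (1454 + 253) - 1*(-18) = 1707 + 18 = 1725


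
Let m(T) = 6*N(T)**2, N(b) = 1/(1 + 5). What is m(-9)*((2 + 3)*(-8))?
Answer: -20/3 ≈ -6.6667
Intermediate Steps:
N(b) = 1/6
m(T) = 1/6 (m(T) = 6*(1/6)**2 = 6*(1/36) = 1/6)
m(-9)*((2 + 3)*(-8)) = ((2 + 3)*(-8))/6 = (5*(-8))/6 = (1/6)*(-40) = -20/3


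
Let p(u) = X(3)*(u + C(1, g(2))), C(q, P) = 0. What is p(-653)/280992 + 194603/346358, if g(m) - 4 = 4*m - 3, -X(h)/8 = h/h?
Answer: 3530703773/6082739196 ≈ 0.58045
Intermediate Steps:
X(h) = -8 (X(h) = -8*h/h = -8*1 = -8)
g(m) = 1 + 4*m (g(m) = 4 + (4*m - 3) = 4 + (-3 + 4*m) = 1 + 4*m)
p(u) = -8*u (p(u) = -8*(u + 0) = -8*u)
p(-653)/280992 + 194603/346358 = -8*(-653)/280992 + 194603/346358 = 5224*(1/280992) + 194603*(1/346358) = 653/35124 + 194603/346358 = 3530703773/6082739196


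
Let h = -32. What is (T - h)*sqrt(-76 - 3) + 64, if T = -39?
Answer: 64 - 7*I*sqrt(79) ≈ 64.0 - 62.217*I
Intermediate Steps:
(T - h)*sqrt(-76 - 3) + 64 = (-39 - 1*(-32))*sqrt(-76 - 3) + 64 = (-39 + 32)*sqrt(-79) + 64 = -7*I*sqrt(79) + 64 = 64 - 7*I*sqrt(79)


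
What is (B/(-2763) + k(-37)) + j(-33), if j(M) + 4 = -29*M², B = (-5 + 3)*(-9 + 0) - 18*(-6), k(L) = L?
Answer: -9707968/307 ≈ -31622.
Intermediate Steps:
B = 126 (B = -2*(-9) + 108 = 18 + 108 = 126)
j(M) = -4 - 29*M²
(B/(-2763) + k(-37)) + j(-33) = (126/(-2763) - 37) + (-4 - 29*(-33)²) = (126*(-1/2763) - 37) + (-4 - 29*1089) = (-14/307 - 37) + (-4 - 31581) = -11373/307 - 31585 = -9707968/307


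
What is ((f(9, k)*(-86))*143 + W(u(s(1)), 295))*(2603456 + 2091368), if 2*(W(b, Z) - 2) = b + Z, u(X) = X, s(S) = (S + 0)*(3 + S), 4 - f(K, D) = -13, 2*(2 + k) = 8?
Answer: -980816808548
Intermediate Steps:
k = 2 (k = -2 + (½)*8 = -2 + 4 = 2)
f(K, D) = 17 (f(K, D) = 4 - 1*(-13) = 4 + 13 = 17)
s(S) = S*(3 + S)
W(b, Z) = 2 + Z/2 + b/2 (W(b, Z) = 2 + (b + Z)/2 = 2 + (Z + b)/2 = 2 + (Z/2 + b/2) = 2 + Z/2 + b/2)
((f(9, k)*(-86))*143 + W(u(s(1)), 295))*(2603456 + 2091368) = ((17*(-86))*143 + (2 + (½)*295 + (1*(3 + 1))/2))*(2603456 + 2091368) = (-1462*143 + (2 + 295/2 + (1*4)/2))*4694824 = (-209066 + (2 + 295/2 + (½)*4))*4694824 = (-209066 + (2 + 295/2 + 2))*4694824 = (-209066 + 303/2)*4694824 = -417829/2*4694824 = -980816808548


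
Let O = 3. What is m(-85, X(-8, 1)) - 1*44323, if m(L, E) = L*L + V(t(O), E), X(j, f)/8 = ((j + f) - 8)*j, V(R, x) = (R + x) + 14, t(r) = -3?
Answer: -36127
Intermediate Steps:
V(R, x) = 14 + R + x
X(j, f) = 8*j*(-8 + f + j) (X(j, f) = 8*(((j + f) - 8)*j) = 8*(((f + j) - 8)*j) = 8*((-8 + f + j)*j) = 8*(j*(-8 + f + j)) = 8*j*(-8 + f + j))
m(L, E) = 11 + E + L² (m(L, E) = L*L + (14 - 3 + E) = L² + (11 + E) = 11 + E + L²)
m(-85, X(-8, 1)) - 1*44323 = (11 + 8*(-8)*(-8 + 1 - 8) + (-85)²) - 1*44323 = (11 + 8*(-8)*(-15) + 7225) - 44323 = (11 + 960 + 7225) - 44323 = 8196 - 44323 = -36127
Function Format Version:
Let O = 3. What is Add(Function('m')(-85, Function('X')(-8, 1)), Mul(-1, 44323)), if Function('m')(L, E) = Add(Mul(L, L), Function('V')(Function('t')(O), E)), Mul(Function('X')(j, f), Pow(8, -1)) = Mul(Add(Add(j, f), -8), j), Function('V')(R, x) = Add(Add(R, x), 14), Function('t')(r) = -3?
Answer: -36127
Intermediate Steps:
Function('V')(R, x) = Add(14, R, x)
Function('X')(j, f) = Mul(8, j, Add(-8, f, j)) (Function('X')(j, f) = Mul(8, Mul(Add(Add(j, f), -8), j)) = Mul(8, Mul(Add(Add(f, j), -8), j)) = Mul(8, Mul(Add(-8, f, j), j)) = Mul(8, Mul(j, Add(-8, f, j))) = Mul(8, j, Add(-8, f, j)))
Function('m')(L, E) = Add(11, E, Pow(L, 2)) (Function('m')(L, E) = Add(Mul(L, L), Add(14, -3, E)) = Add(Pow(L, 2), Add(11, E)) = Add(11, E, Pow(L, 2)))
Add(Function('m')(-85, Function('X')(-8, 1)), Mul(-1, 44323)) = Add(Add(11, Mul(8, -8, Add(-8, 1, -8)), Pow(-85, 2)), Mul(-1, 44323)) = Add(Add(11, Mul(8, -8, -15), 7225), -44323) = Add(Add(11, 960, 7225), -44323) = Add(8196, -44323) = -36127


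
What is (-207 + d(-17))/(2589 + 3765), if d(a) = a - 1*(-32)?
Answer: -32/1059 ≈ -0.030217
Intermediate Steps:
d(a) = 32 + a (d(a) = a + 32 = 32 + a)
(-207 + d(-17))/(2589 + 3765) = (-207 + (32 - 17))/(2589 + 3765) = (-207 + 15)/6354 = -192*1/6354 = -32/1059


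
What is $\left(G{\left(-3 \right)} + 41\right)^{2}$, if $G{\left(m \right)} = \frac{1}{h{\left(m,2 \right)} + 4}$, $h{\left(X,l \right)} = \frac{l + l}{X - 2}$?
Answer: $\frac{436921}{256} \approx 1706.7$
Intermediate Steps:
$h{\left(X,l \right)} = \frac{2 l}{-2 + X}$
$G{\left(m \right)} = \frac{1}{4 + \frac{4}{-2 + m}}$ ($G{\left(m \right)} = \frac{1}{2 \cdot 2 \frac{1}{-2 + m} + 4} = \frac{1}{\frac{4}{-2 + m} + 4} = \frac{1}{4 + \frac{4}{-2 + m}}$)
$\left(G{\left(-3 \right)} + 41\right)^{2} = \left(\frac{-2 - 3}{4 \left(-1 - 3\right)} + 41\right)^{2} = \left(\frac{1}{4} \frac{1}{-4} \left(-5\right) + 41\right)^{2} = \left(\frac{1}{4} \left(- \frac{1}{4}\right) \left(-5\right) + 41\right)^{2} = \left(\frac{5}{16} + 41\right)^{2} = \left(\frac{661}{16}\right)^{2} = \frac{436921}{256}$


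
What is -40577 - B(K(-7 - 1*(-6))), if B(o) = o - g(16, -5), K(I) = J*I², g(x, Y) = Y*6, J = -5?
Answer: -40602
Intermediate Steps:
g(x, Y) = 6*Y
K(I) = -5*I²
B(o) = 30 + o (B(o) = o - 6*(-5) = o - 1*(-30) = o + 30 = 30 + o)
-40577 - B(K(-7 - 1*(-6))) = -40577 - (30 - 5*(-7 - 1*(-6))²) = -40577 - (30 - 5*(-7 + 6)²) = -40577 - (30 - 5*(-1)²) = -40577 - (30 - 5*1) = -40577 - (30 - 5) = -40577 - 1*25 = -40577 - 25 = -40602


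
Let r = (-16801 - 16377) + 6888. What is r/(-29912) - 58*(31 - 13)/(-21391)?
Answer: 296798759/319923796 ≈ 0.92772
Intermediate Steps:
r = -26290 (r = -33178 + 6888 = -26290)
r/(-29912) - 58*(31 - 13)/(-21391) = -26290/(-29912) - 58*(31 - 13)/(-21391) = -26290*(-1/29912) - 58*18*(-1/21391) = 13145/14956 - 1044*(-1/21391) = 13145/14956 + 1044/21391 = 296798759/319923796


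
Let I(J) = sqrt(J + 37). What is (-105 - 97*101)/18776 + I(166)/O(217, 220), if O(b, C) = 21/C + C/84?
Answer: -4951/9388 + 4620*sqrt(203)/12541 ≈ 4.7214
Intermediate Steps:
O(b, C) = 21/C + C/84 (O(b, C) = 21/C + C*(1/84) = 21/C + C/84)
I(J) = sqrt(37 + J)
(-105 - 97*101)/18776 + I(166)/O(217, 220) = (-105 - 97*101)/18776 + sqrt(37 + 166)/(21/220 + (1/84)*220) = (-105 - 9797)*(1/18776) + sqrt(203)/(21*(1/220) + 55/21) = -9902*1/18776 + sqrt(203)/(21/220 + 55/21) = -4951/9388 + sqrt(203)/(12541/4620) = -4951/9388 + sqrt(203)*(4620/12541) = -4951/9388 + 4620*sqrt(203)/12541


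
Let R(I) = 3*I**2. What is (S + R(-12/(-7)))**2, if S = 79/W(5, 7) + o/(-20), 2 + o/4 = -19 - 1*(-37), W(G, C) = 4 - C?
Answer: 231861529/540225 ≈ 429.19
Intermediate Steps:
o = 64 (o = -8 + 4*(-19 - 1*(-37)) = -8 + 4*(-19 + 37) = -8 + 4*18 = -8 + 72 = 64)
S = -443/15 (S = 79/(4 - 1*7) + 64/(-20) = 79/(4 - 7) + 64*(-1/20) = 79/(-3) - 16/5 = 79*(-1/3) - 16/5 = -79/3 - 16/5 = -443/15 ≈ -29.533)
(S + R(-12/(-7)))**2 = (-443/15 + 3*(-12/(-7))**2)**2 = (-443/15 + 3*(-12*(-1/7))**2)**2 = (-443/15 + 3*(12/7)**2)**2 = (-443/15 + 3*(144/49))**2 = (-443/15 + 432/49)**2 = (-15227/735)**2 = 231861529/540225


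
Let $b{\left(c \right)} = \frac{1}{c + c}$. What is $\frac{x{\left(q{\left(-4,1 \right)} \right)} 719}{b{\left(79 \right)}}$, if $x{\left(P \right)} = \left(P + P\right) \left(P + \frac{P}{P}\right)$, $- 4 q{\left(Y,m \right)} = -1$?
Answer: $\frac{284005}{4} \approx 71001.0$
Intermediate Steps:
$q{\left(Y,m \right)} = \frac{1}{4}$ ($q{\left(Y,m \right)} = \left(- \frac{1}{4}\right) \left(-1\right) = \frac{1}{4}$)
$b{\left(c \right)} = \frac{1}{2 c}$
$x{\left(P \right)} = 2 P \left(1 + P\right)$ ($x{\left(P \right)} = 2 P \left(P + 1\right) = 2 P \left(1 + P\right)$)
$\frac{x{\left(q{\left(-4,1 \right)} \right)} 719}{b{\left(79 \right)}} = \frac{2 \cdot \frac{1}{4} \left(1 + \frac{1}{4}\right) 719}{\frac{1}{2} \cdot \frac{1}{79}} = \frac{2 \cdot \frac{1}{4} \cdot \frac{5}{4} \cdot 719}{\frac{1}{2} \cdot \frac{1}{79}} = \frac{5}{8} \cdot 719 \frac{1}{\frac{1}{158}} = \frac{3595}{8} \cdot 158 = \frac{284005}{4}$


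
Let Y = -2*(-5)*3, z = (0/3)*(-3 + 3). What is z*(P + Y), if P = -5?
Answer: 0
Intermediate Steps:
z = 0 (z = (0*(⅓))*0 = 0*0 = 0)
Y = 30 (Y = 10*3 = 30)
z*(P + Y) = 0*(-5 + 30) = 0*25 = 0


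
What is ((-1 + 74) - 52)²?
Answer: 441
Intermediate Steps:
((-1 + 74) - 52)² = (73 - 52)² = 21² = 441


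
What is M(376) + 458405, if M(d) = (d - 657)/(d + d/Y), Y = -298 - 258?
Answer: 23914949791/52170 ≈ 4.5840e+5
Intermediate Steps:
Y = -556
M(d) = 556*(-657 + d)/(555*d) (M(d) = (d - 657)/(d + d/(-556)) = (-657 + d)/(d + d*(-1/556)) = (-657 + d)/(d - d/556) = (-657 + d)/((555*d/556)) = (-657 + d)*(556/(555*d)) = 556*(-657 + d)/(555*d))
M(376) + 458405 = (556/555)*(-657 + 376)/376 + 458405 = (556/555)*(1/376)*(-281) + 458405 = -39059/52170 + 458405 = 23914949791/52170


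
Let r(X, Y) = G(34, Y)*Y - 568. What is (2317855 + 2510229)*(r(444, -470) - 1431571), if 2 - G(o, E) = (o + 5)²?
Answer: -3467573381556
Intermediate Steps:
G(o, E) = 2 - (5 + o)² (G(o, E) = 2 - (o + 5)² = 2 - (5 + o)²)
r(X, Y) = -568 - 1519*Y (r(X, Y) = (2 - (5 + 34)²)*Y - 568 = (2 - 1*39²)*Y - 568 = (2 - 1*1521)*Y - 568 = (2 - 1521)*Y - 568 = -1519*Y - 568 = -568 - 1519*Y)
(2317855 + 2510229)*(r(444, -470) - 1431571) = (2317855 + 2510229)*((-568 - 1519*(-470)) - 1431571) = 4828084*((-568 + 713930) - 1431571) = 4828084*(713362 - 1431571) = 4828084*(-718209) = -3467573381556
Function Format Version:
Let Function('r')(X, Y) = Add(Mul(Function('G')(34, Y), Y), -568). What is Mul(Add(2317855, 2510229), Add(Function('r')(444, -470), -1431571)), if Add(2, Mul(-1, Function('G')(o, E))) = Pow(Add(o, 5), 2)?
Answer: -3467573381556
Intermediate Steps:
Function('G')(o, E) = Add(2, Mul(-1, Pow(Add(5, o), 2))) (Function('G')(o, E) = Add(2, Mul(-1, Pow(Add(o, 5), 2))) = Add(2, Mul(-1, Pow(Add(5, o), 2))))
Function('r')(X, Y) = Add(-568, Mul(-1519, Y)) (Function('r')(X, Y) = Add(Mul(Add(2, Mul(-1, Pow(Add(5, 34), 2))), Y), -568) = Add(Mul(Add(2, Mul(-1, Pow(39, 2))), Y), -568) = Add(Mul(Add(2, Mul(-1, 1521)), Y), -568) = Add(Mul(Add(2, -1521), Y), -568) = Add(Mul(-1519, Y), -568) = Add(-568, Mul(-1519, Y)))
Mul(Add(2317855, 2510229), Add(Function('r')(444, -470), -1431571)) = Mul(Add(2317855, 2510229), Add(Add(-568, Mul(-1519, -470)), -1431571)) = Mul(4828084, Add(Add(-568, 713930), -1431571)) = Mul(4828084, Add(713362, -1431571)) = Mul(4828084, -718209) = -3467573381556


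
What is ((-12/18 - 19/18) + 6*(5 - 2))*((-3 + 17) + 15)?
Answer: 8497/18 ≈ 472.06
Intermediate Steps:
((-12/18 - 19/18) + 6*(5 - 2))*((-3 + 17) + 15) = ((-12*1/18 - 19*1/18) + 6*3)*(14 + 15) = ((-⅔ - 19/18) + 18)*29 = (-31/18 + 18)*29 = (293/18)*29 = 8497/18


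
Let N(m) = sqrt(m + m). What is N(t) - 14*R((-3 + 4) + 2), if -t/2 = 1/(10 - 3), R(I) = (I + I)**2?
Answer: -504 + 2*I*sqrt(7)/7 ≈ -504.0 + 0.75593*I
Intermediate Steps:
R(I) = 4*I**2 (R(I) = (2*I)**2 = 4*I**2)
t = -2/7 (t = -2/(10 - 3) = -2/7 ≈ -0.28571)
N(m) = sqrt(2)*sqrt(m) (N(m) = sqrt(2*m) = sqrt(2)*sqrt(m))
N(t) - 14*R((-3 + 4) + 2) = sqrt(2)*sqrt(-2/7) - 56*((-3 + 4) + 2)**2 = sqrt(2)*(I*sqrt(14)/7) - 56*(1 + 2)**2 = 2*I*sqrt(7)/7 - 56*3**2 = 2*I*sqrt(7)/7 - 56*9 = 2*I*sqrt(7)/7 - 14*36 = 2*I*sqrt(7)/7 - 504 = -504 + 2*I*sqrt(7)/7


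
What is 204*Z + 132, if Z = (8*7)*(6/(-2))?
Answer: -34140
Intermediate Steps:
Z = -168 (Z = 56*(6*(-1/2)) = 56*(-3) = -168)
204*Z + 132 = 204*(-168) + 132 = -34272 + 132 = -34140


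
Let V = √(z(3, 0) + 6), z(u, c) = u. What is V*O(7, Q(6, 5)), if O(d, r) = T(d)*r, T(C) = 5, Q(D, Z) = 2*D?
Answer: 180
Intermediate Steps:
O(d, r) = 5*r
V = 3 (V = √(3 + 6) = √9 = 3)
V*O(7, Q(6, 5)) = 3*(5*(2*6)) = 3*(5*12) = 3*60 = 180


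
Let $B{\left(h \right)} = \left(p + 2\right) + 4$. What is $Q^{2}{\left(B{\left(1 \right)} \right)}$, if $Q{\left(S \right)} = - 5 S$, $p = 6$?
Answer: $3600$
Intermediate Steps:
$B{\left(h \right)} = 12$ ($B{\left(h \right)} = \left(6 + 2\right) + 4 = 8 + 4 = 12$)
$Q^{2}{\left(B{\left(1 \right)} \right)} = \left(\left(-5\right) 12\right)^{2} = \left(-60\right)^{2} = 3600$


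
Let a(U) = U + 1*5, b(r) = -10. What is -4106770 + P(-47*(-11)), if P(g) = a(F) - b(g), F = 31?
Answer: -4106724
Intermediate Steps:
a(U) = 5 + U (a(U) = U + 5 = 5 + U)
P(g) = 46 (P(g) = (5 + 31) - 1*(-10) = 36 + 10 = 46)
-4106770 + P(-47*(-11)) = -4106770 + 46 = -4106724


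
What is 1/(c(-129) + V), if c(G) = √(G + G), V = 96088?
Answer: 48044/4616452001 - I*√258/9232904002 ≈ 1.0407e-5 - 1.7397e-9*I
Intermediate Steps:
c(G) = √2*√G (c(G) = √(2*G) = √2*√G)
1/(c(-129) + V) = 1/(√2*√(-129) + 96088) = 1/(√2*(I*√129) + 96088) = 1/(I*√258 + 96088) = 1/(96088 + I*√258)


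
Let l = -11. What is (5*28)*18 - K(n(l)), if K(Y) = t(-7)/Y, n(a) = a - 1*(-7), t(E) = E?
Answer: 10073/4 ≈ 2518.3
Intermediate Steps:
n(a) = 7 + a (n(a) = a + 7 = 7 + a)
K(Y) = -7/Y
(5*28)*18 - K(n(l)) = (5*28)*18 - (-7)/(7 - 11) = 140*18 - (-7)/(-4) = 2520 - (-7)*(-1)/4 = 2520 - 1*7/4 = 2520 - 7/4 = 10073/4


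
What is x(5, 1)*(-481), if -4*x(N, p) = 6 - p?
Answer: 2405/4 ≈ 601.25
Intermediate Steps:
x(N, p) = -3/2 + p/4 (x(N, p) = -(6 - p)/4 = -3/2 + p/4)
x(5, 1)*(-481) = (-3/2 + (¼)*1)*(-481) = (-3/2 + ¼)*(-481) = -5/4*(-481) = 2405/4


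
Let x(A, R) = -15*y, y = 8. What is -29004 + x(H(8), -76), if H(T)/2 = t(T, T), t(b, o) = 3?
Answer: -29124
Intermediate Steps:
H(T) = 6 (H(T) = 2*3 = 6)
x(A, R) = -120 (x(A, R) = -15*8 = -120)
-29004 + x(H(8), -76) = -29004 - 120 = -29124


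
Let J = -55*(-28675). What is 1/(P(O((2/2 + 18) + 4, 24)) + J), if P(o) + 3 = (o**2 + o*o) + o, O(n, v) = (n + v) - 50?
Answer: 1/1577137 ≈ 6.3406e-7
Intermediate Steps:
O(n, v) = -50 + n + v
J = 1577125
P(o) = -3 + o + 2*o**2 (P(o) = -3 + ((o**2 + o*o) + o) = -3 + ((o**2 + o**2) + o) = -3 + (2*o**2 + o) = -3 + (o + 2*o**2) = -3 + o + 2*o**2)
1/(P(O((2/2 + 18) + 4, 24)) + J) = 1/((-3 + (-50 + ((2/2 + 18) + 4) + 24) + 2*(-50 + ((2/2 + 18) + 4) + 24)**2) + 1577125) = 1/((-3 + (-50 + ((2*(1/2) + 18) + 4) + 24) + 2*(-50 + ((2*(1/2) + 18) + 4) + 24)**2) + 1577125) = 1/((-3 + (-50 + ((1 + 18) + 4) + 24) + 2*(-50 + ((1 + 18) + 4) + 24)**2) + 1577125) = 1/((-3 + (-50 + (19 + 4) + 24) + 2*(-50 + (19 + 4) + 24)**2) + 1577125) = 1/((-3 + (-50 + 23 + 24) + 2*(-50 + 23 + 24)**2) + 1577125) = 1/((-3 - 3 + 2*(-3)**2) + 1577125) = 1/((-3 - 3 + 2*9) + 1577125) = 1/((-3 - 3 + 18) + 1577125) = 1/(12 + 1577125) = 1/1577137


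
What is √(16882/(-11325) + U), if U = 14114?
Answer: 2*√18100087026/2265 ≈ 118.80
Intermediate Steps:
√(16882/(-11325) + U) = √(16882/(-11325) + 14114) = √(16882*(-1/11325) + 14114) = √(-16882/11325 + 14114) = √(159824168/11325) = 2*√18100087026/2265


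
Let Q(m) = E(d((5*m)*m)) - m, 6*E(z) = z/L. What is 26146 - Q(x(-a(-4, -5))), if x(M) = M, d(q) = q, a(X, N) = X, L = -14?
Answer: 549170/21 ≈ 26151.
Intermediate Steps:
E(z) = -z/84 (E(z) = (z/(-14))/6 = (z*(-1/14))/6 = (-z/14)/6 = -z/84)
Q(m) = -m - 5*m**2/84 (Q(m) = -5*m*m/84 - m = -5*m**2/84 - m = -m - 5*m**2/84)
26146 - Q(x(-a(-4, -5))) = 26146 - (-1*(-4))*(-84 - (-5)*(-4))/84 = 26146 - 4*(-84 - 5*4)/84 = 26146 - 4*(-84 - 20)/84 = 26146 - 4*(-104)/84 = 26146 - 1*(-104/21) = 26146 + 104/21 = 549170/21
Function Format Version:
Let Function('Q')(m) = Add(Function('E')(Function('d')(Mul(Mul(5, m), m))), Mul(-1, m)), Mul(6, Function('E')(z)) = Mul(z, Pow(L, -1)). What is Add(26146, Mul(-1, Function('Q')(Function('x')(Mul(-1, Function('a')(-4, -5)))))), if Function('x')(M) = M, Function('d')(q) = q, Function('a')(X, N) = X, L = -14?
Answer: Rational(549170, 21) ≈ 26151.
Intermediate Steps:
Function('E')(z) = Mul(Rational(-1, 84), z) (Function('E')(z) = Mul(Rational(1, 6), Mul(z, Pow(-14, -1))) = Mul(Rational(1, 6), Mul(z, Rational(-1, 14))) = Mul(Rational(1, 6), Mul(Rational(-1, 14), z)) = Mul(Rational(-1, 84), z))
Function('Q')(m) = Add(Mul(-1, m), Mul(Rational(-5, 84), Pow(m, 2))) (Function('Q')(m) = Add(Mul(Rational(-1, 84), Mul(Mul(5, m), m)), Mul(-1, m)) = Add(Mul(Rational(-1, 84), Mul(5, Pow(m, 2))), Mul(-1, m)) = Add(Mul(Rational(-5, 84), Pow(m, 2)), Mul(-1, m)) = Add(Mul(-1, m), Mul(Rational(-5, 84), Pow(m, 2))))
Add(26146, Mul(-1, Function('Q')(Function('x')(Mul(-1, Function('a')(-4, -5)))))) = Add(26146, Mul(-1, Mul(Rational(1, 84), Mul(-1, -4), Add(-84, Mul(-5, Mul(-1, -4)))))) = Add(26146, Mul(-1, Mul(Rational(1, 84), 4, Add(-84, Mul(-5, 4))))) = Add(26146, Mul(-1, Mul(Rational(1, 84), 4, Add(-84, -20)))) = Add(26146, Mul(-1, Mul(Rational(1, 84), 4, -104))) = Add(26146, Mul(-1, Rational(-104, 21))) = Add(26146, Rational(104, 21)) = Rational(549170, 21)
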